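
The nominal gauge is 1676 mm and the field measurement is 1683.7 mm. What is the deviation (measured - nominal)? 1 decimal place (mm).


Deviation = measured - nominal
Deviation = 1683.7 - 1676
Deviation = 7.7 mm

7.7


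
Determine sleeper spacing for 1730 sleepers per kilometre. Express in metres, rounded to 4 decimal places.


Spacing = 1000 m / number of sleepers
Spacing = 1000 / 1730
Spacing = 0.5780 m

0.5780


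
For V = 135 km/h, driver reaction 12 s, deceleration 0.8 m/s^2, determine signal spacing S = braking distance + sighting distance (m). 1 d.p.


V = 135 / 3.6 = 37.5 m/s
Braking distance = 37.5^2 / (2*0.8) = 878.9062 m
Sighting distance = 37.5 * 12 = 450.0 m
S = 878.9062 + 450.0 = 1328.9 m

1328.9


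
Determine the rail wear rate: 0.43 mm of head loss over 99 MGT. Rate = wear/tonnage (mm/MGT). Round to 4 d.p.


Wear rate = total wear / cumulative tonnage
Rate = 0.43 / 99
Rate = 0.0043 mm/MGT

0.0043


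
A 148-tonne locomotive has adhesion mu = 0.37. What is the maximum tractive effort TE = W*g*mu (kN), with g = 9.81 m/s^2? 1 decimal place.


TE_max = W * g * mu
TE_max = 148 * 9.81 * 0.37
TE_max = 1451.88 * 0.37
TE_max = 537.2 kN

537.2


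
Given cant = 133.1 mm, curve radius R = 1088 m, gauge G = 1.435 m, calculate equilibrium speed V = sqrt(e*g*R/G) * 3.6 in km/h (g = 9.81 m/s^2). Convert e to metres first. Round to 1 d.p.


Convert cant: e = 133.1 mm = 0.1331 m
V_ms = sqrt(0.1331 * 9.81 * 1088 / 1.435)
V_ms = sqrt(989.974612) = 31.4639 m/s
V = 31.4639 * 3.6 = 113.3 km/h

113.3


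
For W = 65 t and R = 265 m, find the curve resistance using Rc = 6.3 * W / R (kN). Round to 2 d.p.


Rc = 6.3 * W / R
Rc = 6.3 * 65 / 265
Rc = 409.5 / 265
Rc = 1.55 kN

1.55


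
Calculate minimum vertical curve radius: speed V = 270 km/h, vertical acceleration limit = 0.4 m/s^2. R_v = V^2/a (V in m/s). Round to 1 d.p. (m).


Convert speed: V = 270 / 3.6 = 75.0 m/s
V^2 = 5625.0 m^2/s^2
R_v = 5625.0 / 0.4
R_v = 14062.5 m

14062.5


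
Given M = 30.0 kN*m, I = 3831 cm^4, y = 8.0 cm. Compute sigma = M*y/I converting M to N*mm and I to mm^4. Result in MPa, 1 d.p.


Convert units:
M = 30.0 kN*m = 30000000 N*mm
y = 8.0 cm = 80 mm
I = 3831 cm^4 = 38310000 mm^4
sigma = 30000000 * 80 / 38310000
sigma = 62.6 MPa

62.6


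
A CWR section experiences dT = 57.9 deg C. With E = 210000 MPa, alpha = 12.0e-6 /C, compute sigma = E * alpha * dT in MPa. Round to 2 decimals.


sigma = E * alpha * dT
sigma = 210000 * 12.0e-6 * 57.9
sigma = 2.52 * 57.9
sigma = 145.91 MPa

145.91


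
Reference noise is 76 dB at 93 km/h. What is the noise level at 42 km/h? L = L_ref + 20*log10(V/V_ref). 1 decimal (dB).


V/V_ref = 42 / 93 = 0.451613
log10(0.451613) = -0.345234
20 * -0.345234 = -6.9047
L = 76 + -6.9047 = 69.1 dB

69.1


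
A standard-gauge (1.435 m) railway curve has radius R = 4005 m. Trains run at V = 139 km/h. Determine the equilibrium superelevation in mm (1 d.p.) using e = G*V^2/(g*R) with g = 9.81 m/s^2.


Convert speed: V = 139 / 3.6 = 38.6111 m/s
Apply formula: e = 1.435 * 38.6111^2 / (9.81 * 4005)
e = 1.435 * 1490.8179 / 39289.05
e = 0.054451 m = 54.5 mm

54.5


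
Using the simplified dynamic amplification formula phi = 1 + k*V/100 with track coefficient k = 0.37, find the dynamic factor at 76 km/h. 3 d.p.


phi = 1 + k * V / 100
phi = 1 + 0.37 * 76 / 100
phi = 1 + 0.2812
phi = 1.281

1.281


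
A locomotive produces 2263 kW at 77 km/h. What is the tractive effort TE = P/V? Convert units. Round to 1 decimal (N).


Convert: P = 2263 kW = 2263000 W
V = 77 / 3.6 = 21.3889 m/s
TE = 2263000 / 21.3889
TE = 105802.6 N

105802.6


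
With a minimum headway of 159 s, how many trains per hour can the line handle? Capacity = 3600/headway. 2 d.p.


Capacity = 3600 / headway
Capacity = 3600 / 159
Capacity = 22.64 trains/hour

22.64


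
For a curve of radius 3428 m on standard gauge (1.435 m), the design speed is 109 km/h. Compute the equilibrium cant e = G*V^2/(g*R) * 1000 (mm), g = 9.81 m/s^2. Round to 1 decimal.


Convert speed: V = 109 / 3.6 = 30.2778 m/s
Apply formula: e = 1.435 * 30.2778^2 / (9.81 * 3428)
e = 1.435 * 916.7438 / 33628.68
e = 0.039119 m = 39.1 mm

39.1


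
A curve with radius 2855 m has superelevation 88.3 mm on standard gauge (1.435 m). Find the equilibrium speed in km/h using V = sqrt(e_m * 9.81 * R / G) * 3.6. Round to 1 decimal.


Convert cant: e = 88.3 mm = 0.0883 m
V_ms = sqrt(0.0883 * 9.81 * 2855 / 1.435)
V_ms = sqrt(1723.391404) = 41.5137 m/s
V = 41.5137 * 3.6 = 149.4 km/h

149.4


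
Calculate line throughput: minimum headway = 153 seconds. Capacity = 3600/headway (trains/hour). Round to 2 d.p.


Capacity = 3600 / headway
Capacity = 3600 / 153
Capacity = 23.53 trains/hour

23.53


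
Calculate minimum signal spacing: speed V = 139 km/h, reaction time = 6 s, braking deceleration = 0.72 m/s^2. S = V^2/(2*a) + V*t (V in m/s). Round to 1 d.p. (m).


V = 139 / 3.6 = 38.6111 m/s
Braking distance = 38.6111^2 / (2*0.72) = 1035.2902 m
Sighting distance = 38.6111 * 6 = 231.6667 m
S = 1035.2902 + 231.6667 = 1267.0 m

1267.0


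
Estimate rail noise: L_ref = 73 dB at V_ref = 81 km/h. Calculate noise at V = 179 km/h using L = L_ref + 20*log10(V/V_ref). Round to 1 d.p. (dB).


V/V_ref = 179 / 81 = 2.209877
log10(2.209877) = 0.344368
20 * 0.344368 = 6.8874
L = 73 + 6.8874 = 79.9 dB

79.9


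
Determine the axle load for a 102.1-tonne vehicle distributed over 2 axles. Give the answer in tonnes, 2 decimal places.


Load per axle = total weight / number of axles
Load = 102.1 / 2
Load = 51.05 tonnes

51.05


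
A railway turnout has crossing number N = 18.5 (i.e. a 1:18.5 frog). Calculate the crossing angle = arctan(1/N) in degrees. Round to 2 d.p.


1/N = 1/18.5 = 0.054054
angle = arctan(0.054054) = 0.054002 rad
angle = 0.054002 * 180/pi = 3.09 degrees

3.09


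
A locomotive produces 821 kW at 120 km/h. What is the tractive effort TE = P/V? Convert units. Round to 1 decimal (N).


Convert: P = 821 kW = 821000 W
V = 120 / 3.6 = 33.3333 m/s
TE = 821000 / 33.3333
TE = 24630.0 N

24630.0


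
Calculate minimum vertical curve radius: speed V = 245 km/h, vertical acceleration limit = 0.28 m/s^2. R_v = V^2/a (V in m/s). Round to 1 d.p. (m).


Convert speed: V = 245 / 3.6 = 68.0556 m/s
V^2 = 4631.5586 m^2/s^2
R_v = 4631.5586 / 0.28
R_v = 16541.3 m

16541.3


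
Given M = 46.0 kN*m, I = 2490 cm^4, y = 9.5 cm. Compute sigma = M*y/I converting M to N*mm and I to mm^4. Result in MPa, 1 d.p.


Convert units:
M = 46.0 kN*m = 46000000 N*mm
y = 9.5 cm = 95 mm
I = 2490 cm^4 = 24900000 mm^4
sigma = 46000000 * 95 / 24900000
sigma = 175.5 MPa

175.5


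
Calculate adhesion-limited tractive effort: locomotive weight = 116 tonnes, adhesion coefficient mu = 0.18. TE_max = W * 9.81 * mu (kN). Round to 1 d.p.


TE_max = W * g * mu
TE_max = 116 * 9.81 * 0.18
TE_max = 1137.96 * 0.18
TE_max = 204.8 kN

204.8


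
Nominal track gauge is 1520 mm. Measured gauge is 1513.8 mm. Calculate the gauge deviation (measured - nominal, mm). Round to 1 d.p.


Deviation = measured - nominal
Deviation = 1513.8 - 1520
Deviation = -6.2 mm

-6.2


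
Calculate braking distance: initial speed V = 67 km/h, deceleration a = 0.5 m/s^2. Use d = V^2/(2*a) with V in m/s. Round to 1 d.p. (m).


Convert speed: V = 67 / 3.6 = 18.6111 m/s
V^2 = 346.3735
d = 346.3735 / (2 * 0.5)
d = 346.3735 / 1.0
d = 346.4 m

346.4


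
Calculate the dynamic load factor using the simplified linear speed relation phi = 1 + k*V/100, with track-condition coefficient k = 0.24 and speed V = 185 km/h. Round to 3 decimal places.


phi = 1 + k * V / 100
phi = 1 + 0.24 * 185 / 100
phi = 1 + 0.444
phi = 1.444

1.444


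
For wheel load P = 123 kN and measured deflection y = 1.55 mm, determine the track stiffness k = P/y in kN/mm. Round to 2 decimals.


Track stiffness k = P / y
k = 123 / 1.55
k = 79.35 kN/mm

79.35


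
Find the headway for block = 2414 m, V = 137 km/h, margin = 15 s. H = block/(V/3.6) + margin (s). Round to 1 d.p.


V = 137 / 3.6 = 38.0556 m/s
Block traversal time = 2414 / 38.0556 = 63.4336 s
Headway = 63.4336 + 15
Headway = 78.4 s

78.4


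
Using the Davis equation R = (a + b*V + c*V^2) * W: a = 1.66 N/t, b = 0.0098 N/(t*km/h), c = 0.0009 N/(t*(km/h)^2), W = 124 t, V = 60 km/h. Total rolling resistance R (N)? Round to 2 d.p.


b*V = 0.0098 * 60 = 0.588
c*V^2 = 0.0009 * 3600 = 3.24
R_per_t = 1.66 + 0.588 + 3.24 = 5.488 N/t
R_total = 5.488 * 124 = 680.51 N

680.51


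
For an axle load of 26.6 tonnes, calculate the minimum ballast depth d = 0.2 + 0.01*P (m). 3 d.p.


d = 0.2 + 0.01 * 26.6
d = 0.2 + 0.266
d = 0.466 m

0.466


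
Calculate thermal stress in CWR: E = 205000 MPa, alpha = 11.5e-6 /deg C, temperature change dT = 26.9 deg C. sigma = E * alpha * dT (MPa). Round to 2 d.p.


sigma = E * alpha * dT
sigma = 205000 * 11.5e-6 * 26.9
sigma = 2.3575 * 26.9
sigma = 63.42 MPa

63.42


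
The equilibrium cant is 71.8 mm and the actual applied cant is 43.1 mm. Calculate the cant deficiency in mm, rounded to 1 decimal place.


Cant deficiency = equilibrium cant - actual cant
CD = 71.8 - 43.1
CD = 28.7 mm

28.7


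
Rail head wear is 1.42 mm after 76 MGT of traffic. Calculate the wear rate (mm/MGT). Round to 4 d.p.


Wear rate = total wear / cumulative tonnage
Rate = 1.42 / 76
Rate = 0.0187 mm/MGT

0.0187


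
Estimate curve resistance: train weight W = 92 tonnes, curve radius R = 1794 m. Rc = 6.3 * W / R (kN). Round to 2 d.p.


Rc = 6.3 * W / R
Rc = 6.3 * 92 / 1794
Rc = 579.6 / 1794
Rc = 0.32 kN

0.32


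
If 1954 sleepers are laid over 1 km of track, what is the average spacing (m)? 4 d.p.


Spacing = 1000 m / number of sleepers
Spacing = 1000 / 1954
Spacing = 0.5118 m

0.5118


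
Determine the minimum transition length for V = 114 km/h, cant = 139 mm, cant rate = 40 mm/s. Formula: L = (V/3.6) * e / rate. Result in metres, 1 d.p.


Convert speed: V = 114 / 3.6 = 31.6667 m/s
L = 31.6667 * 139 / 40
L = 4401.6667 / 40
L = 110.0 m

110.0


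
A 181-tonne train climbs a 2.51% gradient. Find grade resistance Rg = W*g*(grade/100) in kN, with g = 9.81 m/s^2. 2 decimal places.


Rg = W * 9.81 * grade / 100
Rg = 181 * 9.81 * 2.51 / 100
Rg = 1775.61 * 0.0251
Rg = 44.57 kN

44.57


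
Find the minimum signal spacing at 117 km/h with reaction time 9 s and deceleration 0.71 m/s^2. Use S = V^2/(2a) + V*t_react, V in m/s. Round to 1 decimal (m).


V = 117 / 3.6 = 32.5 m/s
Braking distance = 32.5^2 / (2*0.71) = 743.838 m
Sighting distance = 32.5 * 9 = 292.5 m
S = 743.838 + 292.5 = 1036.3 m

1036.3


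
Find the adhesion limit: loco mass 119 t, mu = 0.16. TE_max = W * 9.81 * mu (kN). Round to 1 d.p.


TE_max = W * g * mu
TE_max = 119 * 9.81 * 0.16
TE_max = 1167.39 * 0.16
TE_max = 186.8 kN

186.8


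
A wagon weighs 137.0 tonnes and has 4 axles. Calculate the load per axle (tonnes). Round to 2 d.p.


Load per axle = total weight / number of axles
Load = 137.0 / 4
Load = 34.25 tonnes

34.25


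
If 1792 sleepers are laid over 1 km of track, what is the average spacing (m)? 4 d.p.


Spacing = 1000 m / number of sleepers
Spacing = 1000 / 1792
Spacing = 0.5580 m

0.5580


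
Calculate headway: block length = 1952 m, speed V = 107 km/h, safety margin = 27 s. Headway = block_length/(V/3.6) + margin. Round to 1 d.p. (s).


V = 107 / 3.6 = 29.7222 m/s
Block traversal time = 1952 / 29.7222 = 65.6748 s
Headway = 65.6748 + 27
Headway = 92.7 s

92.7


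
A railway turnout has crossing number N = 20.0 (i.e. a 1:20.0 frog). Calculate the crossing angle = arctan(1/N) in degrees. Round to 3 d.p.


1/N = 1/20.0 = 0.05
angle = arctan(0.05) = 0.049958 rad
angle = 0.049958 * 180/pi = 2.862 degrees

2.862


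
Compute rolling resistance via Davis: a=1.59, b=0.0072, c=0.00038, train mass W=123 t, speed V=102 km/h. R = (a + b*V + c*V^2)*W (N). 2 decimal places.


b*V = 0.0072 * 102 = 0.7344
c*V^2 = 0.00038 * 10404 = 3.95352
R_per_t = 1.59 + 0.7344 + 3.95352 = 6.27792 N/t
R_total = 6.27792 * 123 = 772.18 N

772.18


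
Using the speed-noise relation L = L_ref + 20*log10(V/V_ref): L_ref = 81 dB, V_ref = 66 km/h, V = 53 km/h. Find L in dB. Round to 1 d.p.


V/V_ref = 53 / 66 = 0.80303
log10(0.80303) = -0.095268
20 * -0.095268 = -1.9054
L = 81 + -1.9054 = 79.1 dB

79.1


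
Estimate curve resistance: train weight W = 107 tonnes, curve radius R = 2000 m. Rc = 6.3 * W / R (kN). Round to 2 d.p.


Rc = 6.3 * W / R
Rc = 6.3 * 107 / 2000
Rc = 674.1 / 2000
Rc = 0.34 kN

0.34


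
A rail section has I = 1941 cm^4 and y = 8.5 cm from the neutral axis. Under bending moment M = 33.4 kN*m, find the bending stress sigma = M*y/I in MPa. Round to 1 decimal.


Convert units:
M = 33.4 kN*m = 33400000 N*mm
y = 8.5 cm = 85 mm
I = 1941 cm^4 = 19410000 mm^4
sigma = 33400000 * 85 / 19410000
sigma = 146.3 MPa

146.3


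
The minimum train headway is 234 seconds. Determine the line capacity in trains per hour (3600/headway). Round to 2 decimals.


Capacity = 3600 / headway
Capacity = 3600 / 234
Capacity = 15.38 trains/hour

15.38


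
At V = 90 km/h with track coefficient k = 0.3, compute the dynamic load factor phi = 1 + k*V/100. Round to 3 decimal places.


phi = 1 + k * V / 100
phi = 1 + 0.3 * 90 / 100
phi = 1 + 0.27
phi = 1.270

1.270


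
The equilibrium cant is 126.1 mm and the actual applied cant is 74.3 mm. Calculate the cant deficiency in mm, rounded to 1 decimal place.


Cant deficiency = equilibrium cant - actual cant
CD = 126.1 - 74.3
CD = 51.8 mm

51.8


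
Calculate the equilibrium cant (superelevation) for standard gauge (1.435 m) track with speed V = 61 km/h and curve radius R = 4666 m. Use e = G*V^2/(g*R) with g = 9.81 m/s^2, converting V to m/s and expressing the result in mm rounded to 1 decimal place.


Convert speed: V = 61 / 3.6 = 16.9444 m/s
Apply formula: e = 1.435 * 16.9444^2 / (9.81 * 4666)
e = 1.435 * 287.1142 / 45773.46
e = 0.009001 m = 9.0 mm

9.0


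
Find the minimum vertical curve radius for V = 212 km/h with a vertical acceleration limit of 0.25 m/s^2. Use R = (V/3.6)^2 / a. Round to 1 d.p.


Convert speed: V = 212 / 3.6 = 58.8889 m/s
V^2 = 3467.9012 m^2/s^2
R_v = 3467.9012 / 0.25
R_v = 13871.6 m

13871.6


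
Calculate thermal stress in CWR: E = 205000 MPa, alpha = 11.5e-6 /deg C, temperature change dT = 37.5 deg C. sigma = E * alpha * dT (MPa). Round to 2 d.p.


sigma = E * alpha * dT
sigma = 205000 * 11.5e-6 * 37.5
sigma = 2.3575 * 37.5
sigma = 88.41 MPa

88.41


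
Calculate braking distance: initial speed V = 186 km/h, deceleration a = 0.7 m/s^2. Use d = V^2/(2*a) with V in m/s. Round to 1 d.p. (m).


Convert speed: V = 186 / 3.6 = 51.6667 m/s
V^2 = 2669.4444
d = 2669.4444 / (2 * 0.7)
d = 2669.4444 / 1.4
d = 1906.7 m

1906.7


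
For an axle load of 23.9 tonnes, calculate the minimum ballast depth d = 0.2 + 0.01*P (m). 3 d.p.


d = 0.2 + 0.01 * 23.9
d = 0.2 + 0.239
d = 0.439 m

0.439


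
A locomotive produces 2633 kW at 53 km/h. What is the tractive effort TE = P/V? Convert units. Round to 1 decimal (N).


Convert: P = 2633 kW = 2633000 W
V = 53 / 3.6 = 14.7222 m/s
TE = 2633000 / 14.7222
TE = 178845.3 N

178845.3


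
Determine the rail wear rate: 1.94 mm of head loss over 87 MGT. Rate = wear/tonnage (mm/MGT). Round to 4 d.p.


Wear rate = total wear / cumulative tonnage
Rate = 1.94 / 87
Rate = 0.0223 mm/MGT

0.0223


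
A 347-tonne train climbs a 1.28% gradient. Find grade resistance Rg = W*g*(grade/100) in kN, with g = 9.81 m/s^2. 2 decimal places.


Rg = W * 9.81 * grade / 100
Rg = 347 * 9.81 * 1.28 / 100
Rg = 3404.07 * 0.0128
Rg = 43.57 kN

43.57


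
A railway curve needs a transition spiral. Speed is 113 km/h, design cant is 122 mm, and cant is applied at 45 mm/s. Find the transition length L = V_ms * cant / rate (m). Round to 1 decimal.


Convert speed: V = 113 / 3.6 = 31.3889 m/s
L = 31.3889 * 122 / 45
L = 3829.4444 / 45
L = 85.1 m

85.1


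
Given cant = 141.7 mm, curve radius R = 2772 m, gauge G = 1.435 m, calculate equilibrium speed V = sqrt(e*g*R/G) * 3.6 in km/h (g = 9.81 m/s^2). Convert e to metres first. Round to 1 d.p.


Convert cant: e = 141.7 mm = 0.1417 m
V_ms = sqrt(0.1417 * 9.81 * 2772 / 1.435)
V_ms = sqrt(2685.221912) = 51.8191 m/s
V = 51.8191 * 3.6 = 186.5 km/h

186.5


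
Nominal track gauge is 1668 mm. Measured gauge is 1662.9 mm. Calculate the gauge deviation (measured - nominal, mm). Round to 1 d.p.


Deviation = measured - nominal
Deviation = 1662.9 - 1668
Deviation = -5.1 mm

-5.1


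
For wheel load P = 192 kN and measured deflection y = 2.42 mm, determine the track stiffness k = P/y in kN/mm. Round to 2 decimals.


Track stiffness k = P / y
k = 192 / 2.42
k = 79.34 kN/mm

79.34


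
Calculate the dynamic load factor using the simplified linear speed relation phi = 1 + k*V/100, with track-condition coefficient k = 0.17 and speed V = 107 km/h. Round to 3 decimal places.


phi = 1 + k * V / 100
phi = 1 + 0.17 * 107 / 100
phi = 1 + 0.1819
phi = 1.182

1.182


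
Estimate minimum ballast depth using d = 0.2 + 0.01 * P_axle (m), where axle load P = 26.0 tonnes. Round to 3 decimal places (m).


d = 0.2 + 0.01 * 26.0
d = 0.2 + 0.26
d = 0.460 m

0.460


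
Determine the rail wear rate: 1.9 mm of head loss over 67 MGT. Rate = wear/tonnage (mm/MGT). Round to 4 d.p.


Wear rate = total wear / cumulative tonnage
Rate = 1.9 / 67
Rate = 0.0284 mm/MGT

0.0284


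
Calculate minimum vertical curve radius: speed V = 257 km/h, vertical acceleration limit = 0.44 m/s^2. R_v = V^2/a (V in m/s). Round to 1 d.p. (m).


Convert speed: V = 257 / 3.6 = 71.3889 m/s
V^2 = 5096.3735 m^2/s^2
R_v = 5096.3735 / 0.44
R_v = 11582.7 m

11582.7


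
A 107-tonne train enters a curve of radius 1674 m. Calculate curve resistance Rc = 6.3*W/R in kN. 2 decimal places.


Rc = 6.3 * W / R
Rc = 6.3 * 107 / 1674
Rc = 674.1 / 1674
Rc = 0.40 kN

0.40


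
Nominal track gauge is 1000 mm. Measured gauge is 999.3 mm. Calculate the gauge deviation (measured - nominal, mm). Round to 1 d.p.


Deviation = measured - nominal
Deviation = 999.3 - 1000
Deviation = -0.7 mm

-0.7


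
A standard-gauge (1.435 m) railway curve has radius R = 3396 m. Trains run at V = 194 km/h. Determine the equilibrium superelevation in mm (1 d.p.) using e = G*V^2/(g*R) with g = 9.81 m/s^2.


Convert speed: V = 194 / 3.6 = 53.8889 m/s
Apply formula: e = 1.435 * 53.8889^2 / (9.81 * 3396)
e = 1.435 * 2904.0123 / 33314.76
e = 0.125087 m = 125.1 mm

125.1


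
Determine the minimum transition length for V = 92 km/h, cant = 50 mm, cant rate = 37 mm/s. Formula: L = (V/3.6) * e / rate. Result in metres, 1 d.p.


Convert speed: V = 92 / 3.6 = 25.5556 m/s
L = 25.5556 * 50 / 37
L = 1277.7778 / 37
L = 34.5 m

34.5


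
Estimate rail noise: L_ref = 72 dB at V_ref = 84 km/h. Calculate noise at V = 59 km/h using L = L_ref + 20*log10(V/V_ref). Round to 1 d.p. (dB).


V/V_ref = 59 / 84 = 0.702381
log10(0.702381) = -0.153427
20 * -0.153427 = -3.0685
L = 72 + -3.0685 = 68.9 dB

68.9


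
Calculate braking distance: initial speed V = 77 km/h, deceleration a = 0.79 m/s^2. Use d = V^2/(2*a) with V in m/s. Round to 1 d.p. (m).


Convert speed: V = 77 / 3.6 = 21.3889 m/s
V^2 = 457.4846
d = 457.4846 / (2 * 0.79)
d = 457.4846 / 1.58
d = 289.5 m

289.5


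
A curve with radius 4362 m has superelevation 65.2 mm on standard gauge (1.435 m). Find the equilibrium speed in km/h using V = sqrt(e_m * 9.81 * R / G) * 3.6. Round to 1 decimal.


Convert cant: e = 65.2 mm = 0.0652 m
V_ms = sqrt(0.0652 * 9.81 * 4362 / 1.435)
V_ms = sqrt(1944.242191) = 44.0936 m/s
V = 44.0936 * 3.6 = 158.7 km/h

158.7


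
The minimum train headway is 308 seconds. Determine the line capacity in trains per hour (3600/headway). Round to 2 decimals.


Capacity = 3600 / headway
Capacity = 3600 / 308
Capacity = 11.69 trains/hour

11.69


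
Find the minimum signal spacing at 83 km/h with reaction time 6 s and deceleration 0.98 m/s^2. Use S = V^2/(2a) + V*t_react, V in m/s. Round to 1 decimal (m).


V = 83 / 3.6 = 23.0556 m/s
Braking distance = 23.0556^2 / (2*0.98) = 271.2034 m
Sighting distance = 23.0556 * 6 = 138.3333 m
S = 271.2034 + 138.3333 = 409.5 m

409.5


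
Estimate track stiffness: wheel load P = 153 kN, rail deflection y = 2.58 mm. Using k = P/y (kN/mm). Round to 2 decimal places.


Track stiffness k = P / y
k = 153 / 2.58
k = 59.30 kN/mm

59.30


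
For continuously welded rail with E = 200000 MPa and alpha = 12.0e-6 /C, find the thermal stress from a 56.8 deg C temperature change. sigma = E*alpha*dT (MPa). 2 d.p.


sigma = E * alpha * dT
sigma = 200000 * 12.0e-6 * 56.8
sigma = 2.4 * 56.8
sigma = 136.32 MPa

136.32


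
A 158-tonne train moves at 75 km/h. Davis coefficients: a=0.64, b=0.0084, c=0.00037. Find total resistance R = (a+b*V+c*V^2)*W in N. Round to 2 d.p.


b*V = 0.0084 * 75 = 0.63
c*V^2 = 0.00037 * 5625 = 2.08125
R_per_t = 0.64 + 0.63 + 2.08125 = 3.35125 N/t
R_total = 3.35125 * 158 = 529.50 N

529.50


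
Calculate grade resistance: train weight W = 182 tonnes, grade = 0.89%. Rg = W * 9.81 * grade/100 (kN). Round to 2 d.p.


Rg = W * 9.81 * grade / 100
Rg = 182 * 9.81 * 0.89 / 100
Rg = 1785.42 * 0.0089
Rg = 15.89 kN

15.89


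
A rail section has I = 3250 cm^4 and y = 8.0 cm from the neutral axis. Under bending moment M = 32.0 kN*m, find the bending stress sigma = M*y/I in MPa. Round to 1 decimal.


Convert units:
M = 32.0 kN*m = 32000000 N*mm
y = 8.0 cm = 80 mm
I = 3250 cm^4 = 32500000 mm^4
sigma = 32000000 * 80 / 32500000
sigma = 78.8 MPa

78.8


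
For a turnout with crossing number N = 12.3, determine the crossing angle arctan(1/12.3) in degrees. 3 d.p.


1/N = 1/12.3 = 0.081301
angle = arctan(0.081301) = 0.081122 rad
angle = 0.081122 * 180/pi = 4.648 degrees

4.648


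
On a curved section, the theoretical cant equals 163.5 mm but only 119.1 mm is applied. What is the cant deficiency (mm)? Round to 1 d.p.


Cant deficiency = equilibrium cant - actual cant
CD = 163.5 - 119.1
CD = 44.4 mm

44.4


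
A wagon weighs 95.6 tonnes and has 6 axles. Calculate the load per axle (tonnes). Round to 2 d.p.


Load per axle = total weight / number of axles
Load = 95.6 / 6
Load = 15.93 tonnes

15.93


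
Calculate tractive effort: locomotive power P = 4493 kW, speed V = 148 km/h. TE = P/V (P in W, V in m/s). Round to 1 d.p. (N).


Convert: P = 4493 kW = 4493000 W
V = 148 / 3.6 = 41.1111 m/s
TE = 4493000 / 41.1111
TE = 109289.2 N

109289.2


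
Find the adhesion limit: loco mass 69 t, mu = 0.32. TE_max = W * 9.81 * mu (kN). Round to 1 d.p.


TE_max = W * g * mu
TE_max = 69 * 9.81 * 0.32
TE_max = 676.89 * 0.32
TE_max = 216.6 kN

216.6


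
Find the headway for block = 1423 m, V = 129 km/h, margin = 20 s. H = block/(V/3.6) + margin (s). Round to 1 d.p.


V = 129 / 3.6 = 35.8333 m/s
Block traversal time = 1423 / 35.8333 = 39.7116 s
Headway = 39.7116 + 20
Headway = 59.7 s

59.7


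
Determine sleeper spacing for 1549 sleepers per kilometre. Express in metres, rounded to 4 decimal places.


Spacing = 1000 m / number of sleepers
Spacing = 1000 / 1549
Spacing = 0.6456 m

0.6456


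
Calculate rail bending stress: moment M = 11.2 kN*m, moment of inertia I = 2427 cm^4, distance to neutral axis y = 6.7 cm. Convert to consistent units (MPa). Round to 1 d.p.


Convert units:
M = 11.2 kN*m = 11200000 N*mm
y = 6.7 cm = 67 mm
I = 2427 cm^4 = 24270000 mm^4
sigma = 11200000 * 67 / 24270000
sigma = 30.9 MPa

30.9


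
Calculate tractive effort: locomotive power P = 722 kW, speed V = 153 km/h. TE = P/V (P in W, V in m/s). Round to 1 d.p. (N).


Convert: P = 722 kW = 722000 W
V = 153 / 3.6 = 42.5 m/s
TE = 722000 / 42.5
TE = 16988.2 N

16988.2


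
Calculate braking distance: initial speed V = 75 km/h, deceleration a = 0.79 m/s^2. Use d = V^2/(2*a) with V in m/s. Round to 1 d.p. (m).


Convert speed: V = 75 / 3.6 = 20.8333 m/s
V^2 = 434.0278
d = 434.0278 / (2 * 0.79)
d = 434.0278 / 1.58
d = 274.7 m

274.7


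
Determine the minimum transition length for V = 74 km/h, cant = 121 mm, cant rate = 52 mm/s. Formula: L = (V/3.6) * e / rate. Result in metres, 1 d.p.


Convert speed: V = 74 / 3.6 = 20.5556 m/s
L = 20.5556 * 121 / 52
L = 2487.2222 / 52
L = 47.8 m

47.8


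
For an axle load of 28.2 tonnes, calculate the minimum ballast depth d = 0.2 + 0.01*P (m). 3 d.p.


d = 0.2 + 0.01 * 28.2
d = 0.2 + 0.282
d = 0.482 m

0.482


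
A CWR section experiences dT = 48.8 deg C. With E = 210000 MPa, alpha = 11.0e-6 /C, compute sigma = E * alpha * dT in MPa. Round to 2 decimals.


sigma = E * alpha * dT
sigma = 210000 * 11.0e-6 * 48.8
sigma = 2.31 * 48.8
sigma = 112.73 MPa

112.73


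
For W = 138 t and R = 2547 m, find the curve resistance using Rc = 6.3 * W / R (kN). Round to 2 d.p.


Rc = 6.3 * W / R
Rc = 6.3 * 138 / 2547
Rc = 869.4 / 2547
Rc = 0.34 kN

0.34


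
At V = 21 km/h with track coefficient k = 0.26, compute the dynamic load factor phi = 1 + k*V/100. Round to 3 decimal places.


phi = 1 + k * V / 100
phi = 1 + 0.26 * 21 / 100
phi = 1 + 0.0546
phi = 1.055

1.055


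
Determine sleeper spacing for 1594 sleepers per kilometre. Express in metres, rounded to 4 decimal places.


Spacing = 1000 m / number of sleepers
Spacing = 1000 / 1594
Spacing = 0.6274 m

0.6274


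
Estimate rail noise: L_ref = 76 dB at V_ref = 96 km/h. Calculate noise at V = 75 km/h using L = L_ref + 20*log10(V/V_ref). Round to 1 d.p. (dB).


V/V_ref = 75 / 96 = 0.78125
log10(0.78125) = -0.10721
20 * -0.10721 = -2.1442
L = 76 + -2.1442 = 73.9 dB

73.9


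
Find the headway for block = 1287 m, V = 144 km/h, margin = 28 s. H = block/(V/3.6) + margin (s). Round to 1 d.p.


V = 144 / 3.6 = 40.0 m/s
Block traversal time = 1287 / 40.0 = 32.175 s
Headway = 32.175 + 28
Headway = 60.2 s

60.2


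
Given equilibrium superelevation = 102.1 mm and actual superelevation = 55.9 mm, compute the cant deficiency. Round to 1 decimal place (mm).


Cant deficiency = equilibrium cant - actual cant
CD = 102.1 - 55.9
CD = 46.2 mm

46.2


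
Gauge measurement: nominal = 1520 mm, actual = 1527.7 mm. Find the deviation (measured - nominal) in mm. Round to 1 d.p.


Deviation = measured - nominal
Deviation = 1527.7 - 1520
Deviation = 7.7 mm

7.7


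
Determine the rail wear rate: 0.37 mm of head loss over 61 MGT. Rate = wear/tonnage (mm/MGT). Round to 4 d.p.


Wear rate = total wear / cumulative tonnage
Rate = 0.37 / 61
Rate = 0.0061 mm/MGT

0.0061


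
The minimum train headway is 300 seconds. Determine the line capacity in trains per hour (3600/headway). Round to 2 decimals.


Capacity = 3600 / headway
Capacity = 3600 / 300
Capacity = 12.00 trains/hour

12.00


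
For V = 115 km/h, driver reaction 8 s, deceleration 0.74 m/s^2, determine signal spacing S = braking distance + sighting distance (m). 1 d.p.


V = 115 / 3.6 = 31.9444 m/s
Braking distance = 31.9444^2 / (2*0.74) = 689.4916 m
Sighting distance = 31.9444 * 8 = 255.5556 m
S = 689.4916 + 255.5556 = 945.0 m

945.0


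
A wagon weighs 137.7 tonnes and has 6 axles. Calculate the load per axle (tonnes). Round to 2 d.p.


Load per axle = total weight / number of axles
Load = 137.7 / 6
Load = 22.95 tonnes

22.95


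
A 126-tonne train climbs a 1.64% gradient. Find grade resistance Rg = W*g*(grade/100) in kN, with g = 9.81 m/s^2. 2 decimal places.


Rg = W * 9.81 * grade / 100
Rg = 126 * 9.81 * 1.64 / 100
Rg = 1236.06 * 0.0164
Rg = 20.27 kN

20.27


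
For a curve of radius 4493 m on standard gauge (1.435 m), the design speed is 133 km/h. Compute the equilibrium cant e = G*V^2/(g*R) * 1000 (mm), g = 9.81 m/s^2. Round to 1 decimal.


Convert speed: V = 133 / 3.6 = 36.9444 m/s
Apply formula: e = 1.435 * 36.9444^2 / (9.81 * 4493)
e = 1.435 * 1364.892 / 44076.33
e = 0.044437 m = 44.4 mm

44.4


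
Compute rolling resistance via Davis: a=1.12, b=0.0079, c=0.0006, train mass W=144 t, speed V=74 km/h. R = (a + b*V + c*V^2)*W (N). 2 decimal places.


b*V = 0.0079 * 74 = 0.5846
c*V^2 = 0.0006 * 5476 = 3.2856
R_per_t = 1.12 + 0.5846 + 3.2856 = 4.9902 N/t
R_total = 4.9902 * 144 = 718.59 N

718.59


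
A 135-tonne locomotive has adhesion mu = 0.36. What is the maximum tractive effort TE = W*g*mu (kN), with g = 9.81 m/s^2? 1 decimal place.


TE_max = W * g * mu
TE_max = 135 * 9.81 * 0.36
TE_max = 1324.35 * 0.36
TE_max = 476.8 kN

476.8


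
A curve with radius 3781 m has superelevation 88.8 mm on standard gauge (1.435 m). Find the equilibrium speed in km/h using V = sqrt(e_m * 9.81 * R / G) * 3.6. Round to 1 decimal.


Convert cant: e = 88.8 mm = 0.0888 m
V_ms = sqrt(0.0888 * 9.81 * 3781 / 1.435)
V_ms = sqrt(2295.285692) = 47.9091 m/s
V = 47.9091 * 3.6 = 172.5 km/h

172.5


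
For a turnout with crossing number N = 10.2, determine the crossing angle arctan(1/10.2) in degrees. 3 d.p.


1/N = 1/10.2 = 0.098039
angle = arctan(0.098039) = 0.097727 rad
angle = 0.097727 * 180/pi = 5.599 degrees

5.599


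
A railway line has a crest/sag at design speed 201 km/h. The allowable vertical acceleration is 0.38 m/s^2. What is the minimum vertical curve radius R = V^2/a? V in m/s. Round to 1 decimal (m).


Convert speed: V = 201 / 3.6 = 55.8333 m/s
V^2 = 3117.3611 m^2/s^2
R_v = 3117.3611 / 0.38
R_v = 8203.6 m

8203.6


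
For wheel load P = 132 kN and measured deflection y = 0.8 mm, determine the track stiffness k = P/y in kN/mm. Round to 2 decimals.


Track stiffness k = P / y
k = 132 / 0.8
k = 165.00 kN/mm

165.00


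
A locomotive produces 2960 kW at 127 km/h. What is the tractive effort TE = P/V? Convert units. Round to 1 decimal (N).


Convert: P = 2960 kW = 2960000 W
V = 127 / 3.6 = 35.2778 m/s
TE = 2960000 / 35.2778
TE = 83905.5 N

83905.5


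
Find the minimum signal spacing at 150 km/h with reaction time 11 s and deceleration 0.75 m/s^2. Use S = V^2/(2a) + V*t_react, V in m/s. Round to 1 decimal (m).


V = 150 / 3.6 = 41.6667 m/s
Braking distance = 41.6667^2 / (2*0.75) = 1157.4074 m
Sighting distance = 41.6667 * 11 = 458.3333 m
S = 1157.4074 + 458.3333 = 1615.7 m

1615.7


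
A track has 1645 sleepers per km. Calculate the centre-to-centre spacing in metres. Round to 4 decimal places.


Spacing = 1000 m / number of sleepers
Spacing = 1000 / 1645
Spacing = 0.6079 m

0.6079


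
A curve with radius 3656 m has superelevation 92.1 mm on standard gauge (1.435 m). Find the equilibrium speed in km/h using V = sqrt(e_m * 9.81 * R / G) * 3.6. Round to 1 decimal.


Convert cant: e = 92.1 mm = 0.0921 m
V_ms = sqrt(0.0921 * 9.81 * 3656 / 1.435)
V_ms = sqrt(2301.881293) = 47.9779 m/s
V = 47.9779 * 3.6 = 172.7 km/h

172.7


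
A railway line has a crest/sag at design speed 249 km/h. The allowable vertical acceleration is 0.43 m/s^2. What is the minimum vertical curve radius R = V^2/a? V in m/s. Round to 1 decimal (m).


Convert speed: V = 249 / 3.6 = 69.1667 m/s
V^2 = 4784.0278 m^2/s^2
R_v = 4784.0278 / 0.43
R_v = 11125.6 m

11125.6


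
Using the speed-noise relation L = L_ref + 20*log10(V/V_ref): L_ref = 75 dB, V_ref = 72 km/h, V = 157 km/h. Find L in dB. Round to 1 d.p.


V/V_ref = 157 / 72 = 2.180556
log10(2.180556) = 0.338567
20 * 0.338567 = 6.7713
L = 75 + 6.7713 = 81.8 dB

81.8


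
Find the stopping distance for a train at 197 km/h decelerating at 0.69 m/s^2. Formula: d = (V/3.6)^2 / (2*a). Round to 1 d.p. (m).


Convert speed: V = 197 / 3.6 = 54.7222 m/s
V^2 = 2994.5216
d = 2994.5216 / (2 * 0.69)
d = 2994.5216 / 1.38
d = 2169.9 m

2169.9


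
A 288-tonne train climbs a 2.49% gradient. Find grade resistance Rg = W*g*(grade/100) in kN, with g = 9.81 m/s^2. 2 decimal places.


Rg = W * 9.81 * grade / 100
Rg = 288 * 9.81 * 2.49 / 100
Rg = 2825.28 * 0.0249
Rg = 70.35 kN

70.35


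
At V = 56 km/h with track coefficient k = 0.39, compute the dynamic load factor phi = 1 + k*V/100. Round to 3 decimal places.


phi = 1 + k * V / 100
phi = 1 + 0.39 * 56 / 100
phi = 1 + 0.2184
phi = 1.218

1.218


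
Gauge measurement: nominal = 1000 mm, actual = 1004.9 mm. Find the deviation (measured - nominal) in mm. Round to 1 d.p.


Deviation = measured - nominal
Deviation = 1004.9 - 1000
Deviation = 4.9 mm

4.9


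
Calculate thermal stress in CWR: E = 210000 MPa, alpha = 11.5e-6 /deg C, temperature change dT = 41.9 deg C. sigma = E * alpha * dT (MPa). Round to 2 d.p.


sigma = E * alpha * dT
sigma = 210000 * 11.5e-6 * 41.9
sigma = 2.415 * 41.9
sigma = 101.19 MPa

101.19


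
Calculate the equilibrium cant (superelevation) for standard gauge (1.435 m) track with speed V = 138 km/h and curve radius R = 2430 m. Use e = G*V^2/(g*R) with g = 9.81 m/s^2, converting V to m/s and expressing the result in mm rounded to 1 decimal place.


Convert speed: V = 138 / 3.6 = 38.3333 m/s
Apply formula: e = 1.435 * 38.3333^2 / (9.81 * 2430)
e = 1.435 * 1469.4444 / 23838.3
e = 0.088457 m = 88.5 mm

88.5


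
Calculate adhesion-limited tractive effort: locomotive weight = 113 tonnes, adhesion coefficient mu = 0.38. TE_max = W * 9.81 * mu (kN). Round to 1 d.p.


TE_max = W * g * mu
TE_max = 113 * 9.81 * 0.38
TE_max = 1108.53 * 0.38
TE_max = 421.2 kN

421.2


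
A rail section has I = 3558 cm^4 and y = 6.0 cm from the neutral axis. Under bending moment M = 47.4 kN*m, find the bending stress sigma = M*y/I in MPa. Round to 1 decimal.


Convert units:
M = 47.4 kN*m = 47400000 N*mm
y = 6.0 cm = 60 mm
I = 3558 cm^4 = 35580000 mm^4
sigma = 47400000 * 60 / 35580000
sigma = 79.9 MPa

79.9


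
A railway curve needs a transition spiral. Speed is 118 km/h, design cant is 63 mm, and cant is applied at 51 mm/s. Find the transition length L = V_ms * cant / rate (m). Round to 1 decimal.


Convert speed: V = 118 / 3.6 = 32.7778 m/s
L = 32.7778 * 63 / 51
L = 2065.0 / 51
L = 40.5 m

40.5


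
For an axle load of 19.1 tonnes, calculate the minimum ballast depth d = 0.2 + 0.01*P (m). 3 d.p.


d = 0.2 + 0.01 * 19.1
d = 0.2 + 0.191
d = 0.391 m

0.391


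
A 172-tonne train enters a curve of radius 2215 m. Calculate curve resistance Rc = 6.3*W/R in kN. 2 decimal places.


Rc = 6.3 * W / R
Rc = 6.3 * 172 / 2215
Rc = 1083.6 / 2215
Rc = 0.49 kN

0.49


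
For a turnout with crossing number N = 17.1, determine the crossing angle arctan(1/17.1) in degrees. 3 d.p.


1/N = 1/17.1 = 0.05848
angle = arctan(0.05848) = 0.058413 rad
angle = 0.058413 * 180/pi = 3.347 degrees

3.347


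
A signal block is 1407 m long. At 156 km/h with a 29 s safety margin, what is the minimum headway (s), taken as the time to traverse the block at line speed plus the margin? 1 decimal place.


V = 156 / 3.6 = 43.3333 m/s
Block traversal time = 1407 / 43.3333 = 32.4692 s
Headway = 32.4692 + 29
Headway = 61.5 s

61.5


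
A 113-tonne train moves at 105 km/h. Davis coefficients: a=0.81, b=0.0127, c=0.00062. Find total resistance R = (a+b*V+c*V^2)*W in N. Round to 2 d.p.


b*V = 0.0127 * 105 = 1.3335
c*V^2 = 0.00062 * 11025 = 6.8355
R_per_t = 0.81 + 1.3335 + 6.8355 = 8.979 N/t
R_total = 8.979 * 113 = 1014.63 N

1014.63


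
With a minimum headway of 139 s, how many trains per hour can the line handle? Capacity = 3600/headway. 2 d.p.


Capacity = 3600 / headway
Capacity = 3600 / 139
Capacity = 25.90 trains/hour

25.90


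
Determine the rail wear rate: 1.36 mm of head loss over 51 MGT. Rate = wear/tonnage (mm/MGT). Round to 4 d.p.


Wear rate = total wear / cumulative tonnage
Rate = 1.36 / 51
Rate = 0.0267 mm/MGT

0.0267


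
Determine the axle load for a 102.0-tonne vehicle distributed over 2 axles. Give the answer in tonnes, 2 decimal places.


Load per axle = total weight / number of axles
Load = 102.0 / 2
Load = 51.00 tonnes

51.00


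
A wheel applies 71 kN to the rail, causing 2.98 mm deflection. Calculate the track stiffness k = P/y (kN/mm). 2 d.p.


Track stiffness k = P / y
k = 71 / 2.98
k = 23.83 kN/mm

23.83


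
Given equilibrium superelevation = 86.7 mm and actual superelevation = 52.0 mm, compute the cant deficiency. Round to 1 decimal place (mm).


Cant deficiency = equilibrium cant - actual cant
CD = 86.7 - 52.0
CD = 34.7 mm

34.7


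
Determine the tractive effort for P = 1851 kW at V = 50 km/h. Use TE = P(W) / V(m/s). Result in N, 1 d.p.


Convert: P = 1851 kW = 1851000 W
V = 50 / 3.6 = 13.8889 m/s
TE = 1851000 / 13.8889
TE = 133272.0 N

133272.0


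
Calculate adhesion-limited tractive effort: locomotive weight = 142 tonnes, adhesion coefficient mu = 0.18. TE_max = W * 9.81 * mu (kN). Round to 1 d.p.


TE_max = W * g * mu
TE_max = 142 * 9.81 * 0.18
TE_max = 1393.02 * 0.18
TE_max = 250.7 kN

250.7


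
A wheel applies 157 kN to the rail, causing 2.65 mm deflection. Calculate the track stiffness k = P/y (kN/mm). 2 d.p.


Track stiffness k = P / y
k = 157 / 2.65
k = 59.25 kN/mm

59.25


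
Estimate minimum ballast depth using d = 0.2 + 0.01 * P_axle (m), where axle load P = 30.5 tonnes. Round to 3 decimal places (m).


d = 0.2 + 0.01 * 30.5
d = 0.2 + 0.305
d = 0.505 m

0.505


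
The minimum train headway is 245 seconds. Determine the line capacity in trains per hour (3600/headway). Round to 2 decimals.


Capacity = 3600 / headway
Capacity = 3600 / 245
Capacity = 14.69 trains/hour

14.69


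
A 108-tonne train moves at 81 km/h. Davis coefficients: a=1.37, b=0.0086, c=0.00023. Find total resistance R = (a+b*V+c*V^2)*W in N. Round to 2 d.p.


b*V = 0.0086 * 81 = 0.6966
c*V^2 = 0.00023 * 6561 = 1.50903
R_per_t = 1.37 + 0.6966 + 1.50903 = 3.57563 N/t
R_total = 3.57563 * 108 = 386.17 N

386.17


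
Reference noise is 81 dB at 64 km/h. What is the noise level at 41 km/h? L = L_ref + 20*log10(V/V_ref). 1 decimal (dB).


V/V_ref = 41 / 64 = 0.640625
log10(0.640625) = -0.193396
20 * -0.193396 = -3.8679
L = 81 + -3.8679 = 77.1 dB

77.1


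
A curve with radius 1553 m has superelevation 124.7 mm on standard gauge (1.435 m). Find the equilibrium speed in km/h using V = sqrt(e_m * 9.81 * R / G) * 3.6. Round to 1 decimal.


Convert cant: e = 124.7 mm = 0.1247 m
V_ms = sqrt(0.1247 * 9.81 * 1553 / 1.435)
V_ms = sqrt(1323.899492) = 36.3854 m/s
V = 36.3854 * 3.6 = 131.0 km/h

131.0


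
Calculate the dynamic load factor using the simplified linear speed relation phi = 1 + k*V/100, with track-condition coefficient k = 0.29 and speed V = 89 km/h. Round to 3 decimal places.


phi = 1 + k * V / 100
phi = 1 + 0.29 * 89 / 100
phi = 1 + 0.2581
phi = 1.258

1.258


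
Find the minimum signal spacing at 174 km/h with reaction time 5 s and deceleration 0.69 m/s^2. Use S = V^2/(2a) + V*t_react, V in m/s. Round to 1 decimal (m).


V = 174 / 3.6 = 48.3333 m/s
Braking distance = 48.3333^2 / (2*0.69) = 1692.8341 m
Sighting distance = 48.3333 * 5 = 241.6667 m
S = 1692.8341 + 241.6667 = 1934.5 m

1934.5


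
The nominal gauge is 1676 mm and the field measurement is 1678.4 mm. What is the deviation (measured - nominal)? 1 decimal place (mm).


Deviation = measured - nominal
Deviation = 1678.4 - 1676
Deviation = 2.4 mm

2.4


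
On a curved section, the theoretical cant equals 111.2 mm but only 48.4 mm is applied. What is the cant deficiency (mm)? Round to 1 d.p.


Cant deficiency = equilibrium cant - actual cant
CD = 111.2 - 48.4
CD = 62.8 mm

62.8


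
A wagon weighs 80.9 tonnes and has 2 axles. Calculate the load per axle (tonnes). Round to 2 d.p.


Load per axle = total weight / number of axles
Load = 80.9 / 2
Load = 40.45 tonnes

40.45


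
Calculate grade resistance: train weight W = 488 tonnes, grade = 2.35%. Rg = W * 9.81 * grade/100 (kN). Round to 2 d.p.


Rg = W * 9.81 * grade / 100
Rg = 488 * 9.81 * 2.35 / 100
Rg = 4787.28 * 0.0235
Rg = 112.50 kN

112.50


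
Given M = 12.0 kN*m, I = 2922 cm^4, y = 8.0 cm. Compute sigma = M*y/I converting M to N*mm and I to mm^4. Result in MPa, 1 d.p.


Convert units:
M = 12.0 kN*m = 12000000 N*mm
y = 8.0 cm = 80 mm
I = 2922 cm^4 = 29220000 mm^4
sigma = 12000000 * 80 / 29220000
sigma = 32.9 MPa

32.9
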